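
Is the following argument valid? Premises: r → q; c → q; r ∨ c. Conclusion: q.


This matches the form of proof by cases: the conclusion follows in every model of the premises.

Valid.


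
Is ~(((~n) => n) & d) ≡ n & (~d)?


Compare truth tables:
d | n | φ | ψ
-------------
False | False | True | False
True | False | True | False
False | True | True | True
True | True | False | False
They differ at row 1 (d=False, n=False): φ=True but ψ=False.

No, they are not logically equivalent.


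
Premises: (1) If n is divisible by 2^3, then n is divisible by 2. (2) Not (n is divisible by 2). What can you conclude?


Modus tollens: from (P → Q) and ¬Q, infer ¬P.
Q = 'n is divisible by 2' is denied; since P → Q, P must also fail.

Not (n is divisible by 2^3).


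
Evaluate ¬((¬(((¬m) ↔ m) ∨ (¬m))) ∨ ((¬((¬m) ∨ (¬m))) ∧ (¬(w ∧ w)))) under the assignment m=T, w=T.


Substitute m=T, w=T:
… (earlier sub-steps elided)
¬(((¬m) ↔ m) ∨ (¬m)) = T
¬m = F
¬m = F
(¬m) ∨ (¬m) = F ∨ F = F
¬((¬m) ∨ (¬m)) = T
w ∧ w = T ∧ T = T
¬(w ∧ w) = F
(¬((¬m) ∨ (¬m))) ∧ (¬(w ∧ w)) = T ∧ F = F
(¬(((¬m) ↔ m) ∨ (¬m))) ∨ ((¬((¬m) ∨ (¬m))) ∧ (¬(w ∧ w))) = T ∨ F = T
¬((¬(((¬m) ↔ m) ∨ (¬m))) ∨ ((¬((¬m) ∨ (¬m))) ∧ (¬(w ∧ w)))) = F

F


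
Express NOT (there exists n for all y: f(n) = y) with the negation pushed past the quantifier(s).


Negation flips each quantifier (∀↔∃) and negates the inner predicate.
¬(there exists n for all y: φ) = for all n there exists y: ¬φ.

for all n there exists y: NOT(f(n) = y)


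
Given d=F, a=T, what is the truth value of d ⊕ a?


Exclusive or is true when exactly one operand is true.
Substitute: d=F, a=T.
F ⊕ T evaluates to T.

T


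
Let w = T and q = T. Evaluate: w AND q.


Conjunction is true only when both operands are true.
Substitute: w=T, q=T.
T AND T evaluates to T.

T


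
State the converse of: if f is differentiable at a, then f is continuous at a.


The converse of (P → Q) is (Q → P). It is not in general equivalent to the original.
Here P = 'f is differentiable at a' and Q = 'f is continuous at a'.

If f is continuous at a, then f is differentiable at a.


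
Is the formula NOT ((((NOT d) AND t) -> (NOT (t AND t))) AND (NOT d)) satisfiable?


Search for a satisfying assignment over {d, t}.
Try d=T, t=F: the formula evaluates to T.
A satisfying assignment exists.

Satisfiable.


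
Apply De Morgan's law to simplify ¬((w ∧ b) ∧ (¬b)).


De Morgan: the negation of a conjunction is the disjunction of the negations.
Distribute ¬ across ∧, flipping it to ∨, and negate each literal.

((¬w) ∨ (¬b)) ∨ b


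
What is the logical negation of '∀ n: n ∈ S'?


¬(∀ x: φ) = ∃ x: ¬φ, and ¬(∃ x: φ) = ∀ x: ¬φ.
Apply to the universal statement.

∃ n: ¬(n ∈ S)


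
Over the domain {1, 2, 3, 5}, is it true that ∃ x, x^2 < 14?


Evaluate the predicate on each element: 1:T, 2:T, 3:T, 5:F.
Witness x = 1 satisfies the predicate.

T


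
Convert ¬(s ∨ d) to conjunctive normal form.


Step 1: Apply De Morgan: ¬(s ∨ d) = ¬s ∧ ¬d.

(¬s) ∧ (¬d)


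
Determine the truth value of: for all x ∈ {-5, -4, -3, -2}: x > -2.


Evaluate the predicate on each element: -5:F, -4:F, -3:F, -2:F.
Counterexample x = -5 fails the predicate.

F


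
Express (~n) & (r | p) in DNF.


Step 1: Distribute ∧ over ∨: (¬n) ∧ (r ∨ p) = ((¬n) ∧ r) ∨ ((¬n) ∧ p).

((~n) & r) | ((~n) & p)


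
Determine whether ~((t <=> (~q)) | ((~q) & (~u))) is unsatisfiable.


Truth table over {q, t, u}:
q | t | u | φ
-------------
False | False | False | False
True | False | False | False
False | True | False | False
True | True | False | True
False | False | True | True
True | False | True | False
False | True | True | False
True | True | True | True
Satisfying assignment at row 4: q=True, t=True, u=False gives True.

No, it is not a contradiction.


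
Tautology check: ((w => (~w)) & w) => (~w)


Build the truth table over {w}:
w | φ
-----
False | True
True | True
Every row evaluates to true.

Yes, it is a tautology.


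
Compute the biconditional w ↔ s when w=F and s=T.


Biconditional is true when both operands have the same truth value.
Substitute: w=F, s=T.
F ↔ T evaluates to F.

F


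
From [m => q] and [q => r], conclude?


Hypothetical syllogism: from (P → Q) and (Q → R), infer (P → R).
Chain the two implications through the shared middle term 'q'.

m => r


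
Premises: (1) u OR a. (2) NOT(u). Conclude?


Disjunctive syllogism: from (P ∨ Q) and ¬P, infer Q.
One disjunct, 'u', is ruled out; the other must hold.

a


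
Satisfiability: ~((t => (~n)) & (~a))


Search for a satisfying assignment over {a, n, t}.
Try a=True, n=False, t=False: the formula evaluates to True.
A satisfying assignment exists.

Satisfiable.


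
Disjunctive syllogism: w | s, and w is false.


Disjunctive syllogism: from (P ∨ Q) and ¬P, infer Q.
One disjunct, 'w', is ruled out; the other must hold.

s


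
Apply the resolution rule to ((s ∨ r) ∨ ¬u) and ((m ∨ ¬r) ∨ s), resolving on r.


The clauses contain complementary literals r and ¬r.
Resolution eliminates this pair and disjoins the remaining literals (merging duplicates).

((¬u ∨ s) ∨ m)


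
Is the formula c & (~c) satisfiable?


Check all 2 assignments over {c}:
c | φ
-----
False | False
True | False
No assignment makes the formula true.

Unsatisfiable.


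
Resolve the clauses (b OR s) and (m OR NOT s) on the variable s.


The clauses contain complementary literals s and NOTs.
Resolution eliminates this pair and disjoins the remaining literals (merging duplicates).

(b OR m)


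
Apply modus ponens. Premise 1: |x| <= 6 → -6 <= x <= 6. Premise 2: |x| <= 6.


Modus ponens: from (P → Q) and P, infer Q.
P = '|x| <= 6' is asserted, and P → Q holds, so Q follows.

-6 <= x <= 6.


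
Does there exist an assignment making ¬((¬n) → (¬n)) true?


Check all 2 assignments over {n}:
n | φ
-----
F | F
T | F
No assignment makes the formula true.

Unsatisfiable.


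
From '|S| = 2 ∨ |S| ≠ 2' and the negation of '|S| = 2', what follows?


Disjunctive syllogism: from (P ∨ Q) and ¬P, infer Q.
One disjunct, '|S| = 2', is ruled out; the other must hold.

|S| ≠ 2


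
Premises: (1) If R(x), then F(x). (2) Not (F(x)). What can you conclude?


Modus tollens: from (P → Q) and ¬Q, infer ¬P.
Q = 'F(x)' is denied; since P → Q, P must also fail.

Not (R(x)).


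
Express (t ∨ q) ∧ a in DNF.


Step 1: Distribute ∧ over ∨: (t ∨ q) ∧ a = (t ∧ a) ∨ (q ∧ a).

(t ∧ a) ∨ (q ∧ a)


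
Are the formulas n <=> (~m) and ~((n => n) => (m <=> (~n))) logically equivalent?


Compare truth tables:
m | n | φ | ψ
-------------
False | False | False | True
True | False | True | False
False | True | True | False
True | True | False | True
They differ at row 1 (m=False, n=False): φ=False but ψ=True.

No, they are not logically equivalent.


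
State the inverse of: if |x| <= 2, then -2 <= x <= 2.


The inverse of (P → Q) is (¬P → ¬Q). It is equivalent to the converse, not to the original.
Here P = '|x| <= 2' and Q = '-2 <= x <= 2'.

If not (|x| <= 2), then not (-2 <= x <= 2).


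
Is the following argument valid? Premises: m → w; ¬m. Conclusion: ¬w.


This is denying the antecedent (fallacy). There exist truth assignments where the premises are all true but the conclusion is false.

Invalid.


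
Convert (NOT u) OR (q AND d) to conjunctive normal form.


Step 1: Distribute ∨ over ∧: (¬u) ∨ (q ∧ d) = ((¬u) ∨ q) ∧ ((¬u) ∨ d).

((NOT u) OR q) AND ((NOT u) OR d)


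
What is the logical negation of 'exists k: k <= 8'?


¬(forall x: φ) = exists x: ¬φ, and ¬(exists x: φ) = forall x: ¬φ.
Apply to the existential statement.

forall k: ~(k <= 8)


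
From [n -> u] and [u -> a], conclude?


Hypothetical syllogism: from (P → Q) and (Q → R), infer (P → R).
Chain the two implications through the shared middle term 'u'.

n -> a


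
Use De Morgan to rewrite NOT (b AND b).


De Morgan: the negation of a conjunction is the disjunction of the negations.
Distribute NOT across AND, flipping it to OR, and negate each literal.

(NOT b) OR (NOT b)


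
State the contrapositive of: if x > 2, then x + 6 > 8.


The contrapositive of (P → Q) is (¬Q → ¬P); it is logically equivalent to the original.
Here P = 'x > 2' and Q = 'x + 6 > 8'.

If not (x + 6 > 8), then not (x > 2).


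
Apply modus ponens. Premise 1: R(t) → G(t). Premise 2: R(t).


Modus ponens: from (P → Q) and P, infer Q.
P = 'R(t)' is asserted, and P → Q holds, so Q follows.

G(t).


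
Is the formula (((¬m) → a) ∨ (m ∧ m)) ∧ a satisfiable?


Search for a satisfying assignment over {a, m}.
Try a=T, m=F: the formula evaluates to T.
A satisfying assignment exists.

Satisfiable.


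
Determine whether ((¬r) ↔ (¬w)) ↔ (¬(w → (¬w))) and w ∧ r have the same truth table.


Compare truth tables:
r | w | φ | ψ
-------------
F | F | F | F
T | F | T | F
F | T | F | F
T | T | T | T
They differ at row 2 (r=T, w=F): φ=T but ψ=F.

No, they are not logically equivalent.


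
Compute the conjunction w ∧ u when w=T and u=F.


Conjunction is true only when both operands are true.
Substitute: w=T, u=F.
T ∧ F evaluates to F.

F


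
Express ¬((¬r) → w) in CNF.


Step 1: Rewrite (¬r) → w as ¬(¬r) ∨ w.
Step 2: Negate: ¬(¬(¬r) ∨ w) = (¬r) ∧ ¬w (De Morgan + double negation).

(¬r) ∧ (¬w)


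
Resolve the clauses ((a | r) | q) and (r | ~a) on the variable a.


The clauses contain complementary literals a and ~a.
Resolution eliminates this pair and disjoins the remaining literals (merging duplicates).

(q | r)


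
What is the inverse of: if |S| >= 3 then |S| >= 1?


The inverse of (P → Q) is (¬P → ¬Q). It is equivalent to the converse, not to the original.
Here P = '|S| >= 3' and Q = '|S| >= 1'.

If not (|S| >= 3), then not (|S| >= 1).


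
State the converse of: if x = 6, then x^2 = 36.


The converse of (P → Q) is (Q → P). It is not in general equivalent to the original.
Here P = 'x = 6' and Q = 'x^2 = 36'.

If x^2 = 36, then x = 6.


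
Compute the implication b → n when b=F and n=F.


Implication is false only when antecedent is true and consequent is false.
Substitute: b=F, n=F.
F → F evaluates to T.

T


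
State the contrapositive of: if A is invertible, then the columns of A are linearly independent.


The contrapositive of (P → Q) is (¬Q → ¬P); it is logically equivalent to the original.
Here P = 'A is invertible' and Q = 'the columns of A are linearly independent'.

If not (the columns of A are linearly independent), then not (A is invertible).


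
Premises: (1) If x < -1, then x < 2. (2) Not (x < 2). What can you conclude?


Modus tollens: from (P → Q) and ¬Q, infer ¬P.
Q = 'x < 2' is denied; since P → Q, P must also fail.

Not (x < -1).


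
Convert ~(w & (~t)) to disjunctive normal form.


Step 1: Apply De Morgan: ¬(w ∧ (¬t)) = ¬w ∨ ¬(¬t).
Step 2: Eliminate any double negations (¬¬X = X).

(~w) | t


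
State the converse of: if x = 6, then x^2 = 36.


The converse of (P → Q) is (Q → P). It is not in general equivalent to the original.
Here P = 'x = 6' and Q = 'x^2 = 36'.

If x^2 = 36, then x = 6.


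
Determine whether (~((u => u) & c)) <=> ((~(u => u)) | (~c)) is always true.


Build the truth table over {c, u}:
c | u | φ
---------
False | False | True
True | False | True
False | True | True
True | True | True
Every row evaluates to true.

Yes, it is a tautology.


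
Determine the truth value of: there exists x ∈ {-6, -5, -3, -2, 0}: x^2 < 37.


Evaluate the predicate on each element: -6:T, -5:T, -3:T, -2:T, 0:T.
Witness x = -6 satisfies the predicate.

T


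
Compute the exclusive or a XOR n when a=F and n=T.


Exclusive or is true when exactly one operand is true.
Substitute: a=F, n=T.
F XOR T evaluates to T.

T


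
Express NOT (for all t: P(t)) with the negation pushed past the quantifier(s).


¬(for all x: φ) = there exists x: ¬φ, and ¬(there exists x: φ) = for all x: ¬φ.
Apply to the universal statement.

there exists t: NOT(P(t))


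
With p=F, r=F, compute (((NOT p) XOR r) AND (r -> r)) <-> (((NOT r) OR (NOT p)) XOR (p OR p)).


Substitute p=F, r=F:
NOT p = T
(NOT p) XOR r = T XOR F = T
r -> r = F -> F = T
((NOT p) XOR r) AND (r -> r) = T AND T = T
NOT r = T
NOT p = T
(NOT r) OR (NOT p) = T OR T = T
p OR p = F OR F = F
((NOT r) OR (NOT p)) XOR (p OR p) = T XOR F = T
(((NOT p) XOR r) AND (r -> r)) <-> (((NOT r) OR (NOT p)) XOR (p OR p)) = T <-> T = T

T


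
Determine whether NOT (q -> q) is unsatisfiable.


Truth table over {q}:
q | φ
-----
F | F
T | F
Every row is false.

Yes, it is a contradiction.


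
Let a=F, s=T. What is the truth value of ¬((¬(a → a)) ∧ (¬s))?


Substitute a=F, s=T:
a → a = F → F = T
¬(a → a) = F
¬s = F
(¬(a → a)) ∧ (¬s) = F ∧ F = F
¬((¬(a → a)) ∧ (¬s)) = T

T


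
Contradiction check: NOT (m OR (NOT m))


Truth table over {m}:
m | φ
-----
F | F
T | F
Every row is false.

Yes, it is a contradiction.


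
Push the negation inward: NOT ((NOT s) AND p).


De Morgan: the negation of a conjunction is the disjunction of the negations.
Distribute NOT across AND, flipping it to OR, and negate each literal.

s OR (NOT p)


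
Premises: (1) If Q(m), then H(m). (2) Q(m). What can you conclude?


Modus ponens: from (P → Q) and P, infer Q.
P = 'Q(m)' is asserted, and P → Q holds, so Q follows.

H(m).


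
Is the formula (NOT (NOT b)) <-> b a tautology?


Build the truth table over {b}:
b | φ
-----
F | T
T | T
Every row evaluates to true.

Yes, it is a tautology.


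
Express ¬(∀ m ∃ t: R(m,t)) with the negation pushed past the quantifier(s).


Negation flips each quantifier (∀↔∃) and negates the inner predicate.
¬(∀ m ∃ t: φ) = ∃ m ∀ t: ¬φ.

∃ m ∀ t: ¬(R(m,t))


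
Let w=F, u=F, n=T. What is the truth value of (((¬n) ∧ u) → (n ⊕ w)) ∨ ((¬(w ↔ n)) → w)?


Substitute w=F, u=F, n=T:
¬n = F
(¬n) ∧ u = F ∧ F = F
n ⊕ w = T ⊕ F = T
((¬n) ∧ u) → (n ⊕ w) = F → T = T
w ↔ n = F ↔ T = F
¬(w ↔ n) = T
(¬(w ↔ n)) → w = T → F = F
(((¬n) ∧ u) → (n ⊕ w)) ∨ ((¬(w ↔ n)) → w) = T ∨ F = T

T


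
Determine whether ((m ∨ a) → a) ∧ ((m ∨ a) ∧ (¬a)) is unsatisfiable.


Truth table over {a, m}:
a | m | φ
---------
F | F | F
T | F | F
F | T | F
T | T | F
Every row is false.

Yes, it is a contradiction.


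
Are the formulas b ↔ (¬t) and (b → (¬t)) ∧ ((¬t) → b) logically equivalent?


Compare truth tables:
b | t | φ | ψ
-------------
F | F | F | F
T | F | T | T
F | T | T | T
T | T | F | F
The columns φ and ψ agree on every row.

Yes, they are logically equivalent.


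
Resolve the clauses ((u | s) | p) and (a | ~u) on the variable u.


The clauses contain complementary literals u and ~u.
Resolution eliminates this pair and disjoins the remaining literals (merging duplicates).

((s | p) | a)


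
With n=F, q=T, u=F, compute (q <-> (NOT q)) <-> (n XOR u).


Substitute n=F, q=T, u=F:
NOT q = F
q <-> (NOT q) = T <-> F = F
n XOR u = F XOR F = F
(q <-> (NOT q)) <-> (n XOR u) = F <-> F = T

T


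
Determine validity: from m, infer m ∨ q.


This matches the form of disjunction introduction: the conclusion follows in every model of the premises.

Valid.


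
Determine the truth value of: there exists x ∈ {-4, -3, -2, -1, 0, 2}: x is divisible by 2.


Evaluate the predicate on each element: -4:T, -3:F, -2:T, -1:F, 0:T, 2:T.
Witness x = -4 satisfies the predicate.

T


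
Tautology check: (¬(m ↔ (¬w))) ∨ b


Build the truth table over {b, m, w}:
b | m | w | φ
-------------
F | F | F | T
T | F | F | T
F | T | F | F
T | T | F | T
F | F | T | F
T | F | T | T
F | T | T | T
T | T | T | T
Counterexample at row 3: with b=F, m=T, w=F, the formula is F.

No, it is not a tautology.


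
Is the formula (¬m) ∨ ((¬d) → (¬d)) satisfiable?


Search for a satisfying assignment over {d, m}.
Try d=F, m=F: the formula evaluates to T.
A satisfying assignment exists.

Satisfiable.


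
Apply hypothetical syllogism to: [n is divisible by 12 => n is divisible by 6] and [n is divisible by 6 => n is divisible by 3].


Hypothetical syllogism: from (P → Q) and (Q → R), infer (P → R).
Chain the two implications through the shared middle term 'n is divisible by 6'.

n is divisible by 12 => n is divisible by 3


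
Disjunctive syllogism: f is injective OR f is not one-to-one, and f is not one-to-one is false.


Disjunctive syllogism: from (P ∨ Q) and ¬P, infer Q.
One disjunct, 'f is not one-to-one', is ruled out; the other must hold.

f is injective


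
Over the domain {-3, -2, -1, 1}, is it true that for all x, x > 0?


Evaluate the predicate on each element: -3:F, -2:F, -1:F, 1:T.
Counterexample x = -3 fails the predicate.

F


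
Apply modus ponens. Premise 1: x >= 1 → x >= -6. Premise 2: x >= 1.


Modus ponens: from (P → Q) and P, infer Q.
P = 'x >= 1' is asserted, and P → Q holds, so Q follows.

x >= -6.


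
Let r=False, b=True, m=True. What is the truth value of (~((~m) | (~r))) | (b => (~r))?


Substitute r=False, b=True, m=True:
~m = False
~r = True
(~m) | (~r) = False | True = True
~((~m) | (~r)) = False
~r = True
b => (~r) = True => True = True
(~((~m) | (~r))) | (b => (~r)) = False | True = True

True


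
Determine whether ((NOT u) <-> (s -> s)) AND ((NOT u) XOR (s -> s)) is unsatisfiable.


Truth table over {s, u}:
s | u | φ
---------
F | F | F
T | F | F
F | T | F
T | T | F
Every row is false.

Yes, it is a contradiction.


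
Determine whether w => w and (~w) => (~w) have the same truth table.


Compare truth tables:
w | φ | ψ
---------
False | True | True
True | True | True
The columns φ and ψ agree on every row.

Yes, they are logically equivalent.


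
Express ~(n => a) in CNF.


Step 1: Rewrite n → a as ¬n ∨ a.
Step 2: Negate: ¬(¬n ∨ a) = n ∧ ¬a (De Morgan + double negation).

n & (~a)


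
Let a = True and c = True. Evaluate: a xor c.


Exclusive or is true when exactly one operand is true.
Substitute: a=True, c=True.
True xor True evaluates to False.

False


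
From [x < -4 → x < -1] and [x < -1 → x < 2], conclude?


Hypothetical syllogism: from (P → Q) and (Q → R), infer (P → R).
Chain the two implications through the shared middle term 'x < -1'.

x < -4 → x < 2


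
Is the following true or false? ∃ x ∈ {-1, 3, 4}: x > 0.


Evaluate the predicate on each element: -1:F, 3:T, 4:T.
Witness x = 3 satisfies the predicate.

T


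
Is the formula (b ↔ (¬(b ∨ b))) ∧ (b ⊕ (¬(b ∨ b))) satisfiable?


Check all 2 assignments over {b}:
b | φ
-----
F | F
T | F
No assignment makes the formula true.

Unsatisfiable.


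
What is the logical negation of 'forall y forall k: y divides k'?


Negation flips each quantifier (∀↔∃) and negates the inner predicate.
¬(forall y forall k: φ) = exists y exists k: ¬φ.

exists y exists k: ~(y divides k)


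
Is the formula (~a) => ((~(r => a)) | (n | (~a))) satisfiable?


Search for a satisfying assignment over {a, n, r}.
Try a=False, n=False, r=False: the formula evaluates to True.
A satisfying assignment exists.

Satisfiable.


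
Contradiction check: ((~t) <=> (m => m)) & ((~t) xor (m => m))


Truth table over {m, t}:
m | t | φ
---------
False | False | False
True | False | False
False | True | False
True | True | False
Every row is false.

Yes, it is a contradiction.


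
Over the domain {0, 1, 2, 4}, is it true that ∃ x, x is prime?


Evaluate the predicate on each element: 0:F, 1:F, 2:T, 4:F.
Witness x = 2 satisfies the predicate.

T


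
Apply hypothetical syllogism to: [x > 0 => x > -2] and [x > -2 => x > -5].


Hypothetical syllogism: from (P → Q) and (Q → R), infer (P → R).
Chain the two implications through the shared middle term 'x > -2'.

x > 0 => x > -5


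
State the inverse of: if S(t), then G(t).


The inverse of (P → Q) is (¬P → ¬Q). It is equivalent to the converse, not to the original.
Here P = 'S(t)' and Q = 'G(t)'.

If not (S(t)), then not (G(t)).


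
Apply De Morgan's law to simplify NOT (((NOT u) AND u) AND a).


De Morgan: the negation of a conjunction is the disjunction of the negations.
Distribute NOT across AND, flipping it to OR, and negate each literal.

(u OR (NOT u)) OR (NOT a)


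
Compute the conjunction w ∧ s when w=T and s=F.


Conjunction is true only when both operands are true.
Substitute: w=T, s=F.
T ∧ F evaluates to F.

F


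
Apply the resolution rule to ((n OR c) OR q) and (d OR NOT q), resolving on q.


The clauses contain complementary literals q and NOTq.
Resolution eliminates this pair and disjoins the remaining literals (merging duplicates).

((n OR c) OR d)


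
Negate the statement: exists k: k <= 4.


¬(forall x: φ) = exists x: ¬φ, and ¬(exists x: φ) = forall x: ¬φ.
Apply to the existential statement.

forall k: ~(k <= 4)


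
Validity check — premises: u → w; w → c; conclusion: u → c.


This matches the form of hypothetical syllogism: the conclusion follows in every model of the premises.

Valid.


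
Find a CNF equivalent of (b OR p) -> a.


Step 1: Rewrite as ¬(b ∨ p) ∨ a = (¬b ∧ ¬p) ∨ a.
Step 2: Distribute ∨ over ∧.

((NOT b) OR a) AND ((NOT p) OR a)


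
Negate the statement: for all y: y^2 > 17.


¬(for all x: φ) = there exists x: ¬φ, and ¬(there exists x: φ) = for all x: ¬φ.
Apply to the universal statement.

there exists y: NOT(y^2 > 17)


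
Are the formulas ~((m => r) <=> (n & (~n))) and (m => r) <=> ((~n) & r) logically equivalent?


Compare truth tables:
m | n | r | φ | ψ
-----------------
False | False | False | True | False
True | False | False | False | True
False | True | False | True | False
True | True | False | False | True
False | False | True | True | True
True | False | True | True | True
False | True | True | True | False
True | True | True | True | False
They differ at row 1 (m=False, n=False, r=False): φ=True but ψ=False.

No, they are not logically equivalent.


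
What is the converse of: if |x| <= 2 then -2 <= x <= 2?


The converse of (P → Q) is (Q → P). It is not in general equivalent to the original.
Here P = '|x| <= 2' and Q = '-2 <= x <= 2'.

If -2 <= x <= 2, then |x| <= 2.


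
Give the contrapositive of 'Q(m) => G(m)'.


The contrapositive of (P → Q) is (¬Q → ¬P); it is logically equivalent to the original.
Here P = 'Q(m)' and Q = 'G(m)'.

If not (G(m)), then not (Q(m)).


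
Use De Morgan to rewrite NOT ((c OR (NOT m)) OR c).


De Morgan: the negation of a disjunction is the conjunction of the negations.
Distribute NOT across OR, flipping it to AND, and negate each literal.

((NOT c) AND m) AND (NOT c)


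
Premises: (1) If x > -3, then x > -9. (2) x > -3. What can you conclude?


Modus ponens: from (P → Q) and P, infer Q.
P = 'x > -3' is asserted, and P → Q holds, so Q follows.

x > -9.


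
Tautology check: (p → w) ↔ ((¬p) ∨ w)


Build the truth table over {p, w}:
p | w | φ
---------
F | F | T
T | F | T
F | T | T
T | T | T
Every row evaluates to true.

Yes, it is a tautology.


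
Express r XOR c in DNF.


Step 1: r ⊕ c is true exactly when they disagree: (r ∧ ¬c) ∨ (¬r ∧ c).

(r AND (NOT c)) OR ((NOT r) AND c)


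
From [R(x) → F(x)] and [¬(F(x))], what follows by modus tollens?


Modus tollens: from (P → Q) and ¬Q, infer ¬P.
Q = 'F(x)' is denied; since P → Q, P must also fail.

Not (R(x)).


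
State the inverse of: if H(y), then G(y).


The inverse of (P → Q) is (¬P → ¬Q). It is equivalent to the converse, not to the original.
Here P = 'H(y)' and Q = 'G(y)'.

If not (H(y)), then not (G(y)).


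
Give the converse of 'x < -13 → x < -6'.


The converse of (P → Q) is (Q → P). It is not in general equivalent to the original.
Here P = 'x < -13' and Q = 'x < -6'.

If x < -6, then x < -13.


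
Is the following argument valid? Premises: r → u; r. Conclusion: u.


This matches the form of modus ponens: the conclusion follows in every model of the premises.

Valid.


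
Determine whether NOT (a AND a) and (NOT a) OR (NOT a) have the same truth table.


Compare truth tables:
a | φ | ψ
---------
F | T | T
T | F | F
The columns φ and ψ agree on every row.

Yes, they are logically equivalent.


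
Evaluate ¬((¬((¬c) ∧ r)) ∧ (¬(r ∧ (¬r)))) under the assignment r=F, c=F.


Substitute r=F, c=F:
¬c = T
(¬c) ∧ r = T ∧ F = F
¬((¬c) ∧ r) = T
¬r = T
r ∧ (¬r) = F ∧ T = F
¬(r ∧ (¬r)) = T
(¬((¬c) ∧ r)) ∧ (¬(r ∧ (¬r))) = T ∧ T = T
¬((¬((¬c) ∧ r)) ∧ (¬(r ∧ (¬r)))) = F

F


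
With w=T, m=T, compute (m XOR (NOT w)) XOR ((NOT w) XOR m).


Substitute w=T, m=T:
NOT w = F
m XOR (NOT w) = T XOR F = T
NOT w = F
(NOT w) XOR m = F XOR T = T
(m XOR (NOT w)) XOR ((NOT w) XOR m) = T XOR T = F

F


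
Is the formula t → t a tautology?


Build the truth table over {t}:
t | φ
-----
F | T
T | T
Every row evaluates to true.

Yes, it is a tautology.


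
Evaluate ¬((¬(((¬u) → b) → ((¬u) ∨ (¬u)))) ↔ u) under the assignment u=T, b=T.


Substitute u=T, b=T:
¬u = F
(¬u) → b = F → T = T
¬u = F
¬u = F
(¬u) ∨ (¬u) = F ∨ F = F
((¬u) → b) → ((¬u) ∨ (¬u)) = T → F = F
¬(((¬u) → b) → ((¬u) ∨ (¬u))) = T
(¬(((¬u) → b) → ((¬u) ∨ (¬u)))) ↔ u = T ↔ T = T
¬((¬(((¬u) → b) → ((¬u) ∨ (¬u)))) ↔ u) = F

F


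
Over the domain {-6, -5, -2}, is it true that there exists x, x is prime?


Evaluate the predicate on each element: -6:F, -5:F, -2:F.
No element satisfies the predicate.

F


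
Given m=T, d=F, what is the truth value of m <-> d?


Biconditional is true when both operands have the same truth value.
Substitute: m=T, d=F.
T <-> F evaluates to F.

F


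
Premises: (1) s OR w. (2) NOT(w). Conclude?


Disjunctive syllogism: from (P ∨ Q) and ¬P, infer Q.
One disjunct, 'w', is ruled out; the other must hold.

s


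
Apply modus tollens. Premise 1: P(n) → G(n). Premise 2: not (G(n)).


Modus tollens: from (P → Q) and ¬Q, infer ¬P.
Q = 'G(n)' is denied; since P → Q, P must also fail.

Not (P(n)).


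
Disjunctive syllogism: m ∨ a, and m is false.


Disjunctive syllogism: from (P ∨ Q) and ¬P, infer Q.
One disjunct, 'm', is ruled out; the other must hold.

a


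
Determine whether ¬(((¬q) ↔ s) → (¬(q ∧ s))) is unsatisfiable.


Truth table over {q, s}:
q | s | φ
---------
F | F | F
T | F | F
F | T | F
T | T | F
Every row is false.

Yes, it is a contradiction.


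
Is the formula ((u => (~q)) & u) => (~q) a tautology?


Build the truth table over {q, u}:
q | u | φ
---------
False | False | True
True | False | True
False | True | True
True | True | True
Every row evaluates to true.

Yes, it is a tautology.


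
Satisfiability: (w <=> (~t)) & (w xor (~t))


Check all 4 assignments over {t, w}:
t | w | φ
---------
False | False | False
True | False | False
False | True | False
True | True | False
No assignment makes the formula true.

Unsatisfiable.


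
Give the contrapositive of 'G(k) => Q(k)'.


The contrapositive of (P → Q) is (¬Q → ¬P); it is logically equivalent to the original.
Here P = 'G(k)' and Q = 'Q(k)'.

If not (Q(k)), then not (G(k)).


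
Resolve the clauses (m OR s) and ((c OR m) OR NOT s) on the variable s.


The clauses contain complementary literals s and NOTs.
Resolution eliminates this pair and disjoins the remaining literals (merging duplicates).

(m OR c)


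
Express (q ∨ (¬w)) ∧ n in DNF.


Step 1: Distribute ∧ over ∨: (q ∨ (¬w)) ∧ n = (q ∧ n) ∨ ((¬w) ∧ n).

(q ∧ n) ∨ ((¬w) ∧ n)


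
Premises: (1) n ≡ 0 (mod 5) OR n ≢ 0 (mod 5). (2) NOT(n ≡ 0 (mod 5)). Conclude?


Disjunctive syllogism: from (P ∨ Q) and ¬P, infer Q.
One disjunct, 'n ≡ 0 (mod 5)', is ruled out; the other must hold.

n ≢ 0 (mod 5)


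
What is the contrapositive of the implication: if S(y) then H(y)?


The contrapositive of (P → Q) is (¬Q → ¬P); it is logically equivalent to the original.
Here P = 'S(y)' and Q = 'H(y)'.

If not (H(y)), then not (S(y)).


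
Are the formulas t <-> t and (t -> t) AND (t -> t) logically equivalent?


Compare truth tables:
t | φ | ψ
---------
F | T | T
T | T | T
The columns φ and ψ agree on every row.

Yes, they are logically equivalent.


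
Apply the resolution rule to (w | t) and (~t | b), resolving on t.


The clauses contain complementary literals t and ~t.
Resolution eliminates this pair and disjoins the remaining literals (merging duplicates).

(w | b)


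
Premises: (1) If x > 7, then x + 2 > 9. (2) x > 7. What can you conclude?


Modus ponens: from (P → Q) and P, infer Q.
P = 'x > 7' is asserted, and P → Q holds, so Q follows.

x + 2 > 9.


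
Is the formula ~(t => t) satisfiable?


Check all 2 assignments over {t}:
t | φ
-----
False | False
True | False
No assignment makes the formula true.

Unsatisfiable.


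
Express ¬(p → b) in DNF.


Step 1: Rewrite implication then negate: ¬(¬p ∨ b) = p ∧ ¬b.

p ∧ (¬b)


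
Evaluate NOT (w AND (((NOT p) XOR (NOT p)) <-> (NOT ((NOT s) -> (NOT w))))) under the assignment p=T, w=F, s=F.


Substitute p=T, w=F, s=F:
NOT p = F
NOT p = F
(NOT p) XOR (NOT p) = F XOR F = F
NOT s = T
NOT w = T
(NOT s) -> (NOT w) = T -> T = T
NOT ((NOT s) -> (NOT w)) = F
((NOT p) XOR (NOT p)) <-> (NOT ((NOT s) -> (NOT w))) = F <-> F = T
w AND (((NOT p) XOR (NOT p)) <-> (NOT ((NOT s) -> (NOT w)))) = F AND T = F
NOT (w AND (((NOT p) XOR (NOT p)) <-> (NOT ((NOT s) -> (NOT w))))) = T

T


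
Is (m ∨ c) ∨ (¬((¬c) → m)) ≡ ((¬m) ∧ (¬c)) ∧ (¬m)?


Compare truth tables:
c | m | φ | ψ
-------------
F | F | T | T
T | F | T | F
F | T | T | F
T | T | T | F
They differ at row 2 (c=T, m=F): φ=T but ψ=F.

No, they are not logically equivalent.


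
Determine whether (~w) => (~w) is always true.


Build the truth table over {w}:
w | φ
-----
False | True
True | True
Every row evaluates to true.

Yes, it is a tautology.


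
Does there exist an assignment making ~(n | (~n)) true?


Check all 2 assignments over {n}:
n | φ
-----
False | False
True | False
No assignment makes the formula true.

Unsatisfiable.


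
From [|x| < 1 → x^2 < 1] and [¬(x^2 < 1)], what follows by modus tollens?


Modus tollens: from (P → Q) and ¬Q, infer ¬P.
Q = 'x^2 < 1' is denied; since P → Q, P must also fail.

Not (|x| < 1).


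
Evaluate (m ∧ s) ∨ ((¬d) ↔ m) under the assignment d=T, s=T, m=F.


Substitute d=T, s=T, m=F:
m ∧ s = F ∧ T = F
¬d = F
(¬d) ↔ m = F ↔ F = T
(m ∧ s) ∨ ((¬d) ↔ m) = F ∨ T = T

T


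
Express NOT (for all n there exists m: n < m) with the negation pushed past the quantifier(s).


Negation flips each quantifier (∀↔∃) and negates the inner predicate.
¬(for all n there exists m: φ) = there exists n for all m: ¬φ.

there exists n for all m: NOT(n < m)


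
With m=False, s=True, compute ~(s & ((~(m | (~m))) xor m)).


Substitute m=False, s=True:
~m = True
m | (~m) = False | True = True
~(m | (~m)) = False
(~(m | (~m))) xor m = False xor False = False
s & ((~(m | (~m))) xor m) = True & False = False
~(s & ((~(m | (~m))) xor m)) = True

True


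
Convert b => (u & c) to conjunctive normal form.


Step 1: Rewrite b → (u ∧ c) as ¬b ∨ (u ∧ c).
Step 2: Distribute ∨ over ∧.

((~b) | u) & ((~b) | c)


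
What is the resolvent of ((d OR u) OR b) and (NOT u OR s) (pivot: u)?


The clauses contain complementary literals u and NOTu.
Resolution eliminates this pair and disjoins the remaining literals (merging duplicates).

((d OR b) OR s)


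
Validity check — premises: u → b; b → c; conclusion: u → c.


This matches the form of hypothetical syllogism: the conclusion follows in every model of the premises.

Valid.


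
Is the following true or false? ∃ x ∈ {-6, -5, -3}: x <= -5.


Evaluate the predicate on each element: -6:T, -5:T, -3:F.
Witness x = -6 satisfies the predicate.

T


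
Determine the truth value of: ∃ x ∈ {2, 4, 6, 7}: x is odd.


Evaluate the predicate on each element: 2:F, 4:F, 6:F, 7:T.
Witness x = 7 satisfies the predicate.

T


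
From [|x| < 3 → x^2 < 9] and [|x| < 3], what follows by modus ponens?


Modus ponens: from (P → Q) and P, infer Q.
P = '|x| < 3' is asserted, and P → Q holds, so Q follows.

x^2 < 9.


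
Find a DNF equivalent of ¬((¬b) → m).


Step 1: Rewrite implication then negate: ¬(¬(¬b) ∨ m) = (¬b) ∧ ¬m.

(¬b) ∧ (¬m)


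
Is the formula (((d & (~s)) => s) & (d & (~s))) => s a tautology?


Build the truth table over {d, s}:
d | s | φ
---------
False | False | True
True | False | True
False | True | True
True | True | True
Every row evaluates to true.

Yes, it is a tautology.


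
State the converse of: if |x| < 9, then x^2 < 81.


The converse of (P → Q) is (Q → P). It is not in general equivalent to the original.
Here P = '|x| < 9' and Q = 'x^2 < 81'.

If x^2 < 81, then |x| < 9.


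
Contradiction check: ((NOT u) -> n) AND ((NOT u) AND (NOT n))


Truth table over {n, u}:
n | u | φ
---------
F | F | F
T | F | F
F | T | F
T | T | F
Every row is false.

Yes, it is a contradiction.


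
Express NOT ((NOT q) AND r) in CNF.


Step 1: Apply De Morgan: ¬((¬q) ∧ r) = ¬(¬q) ∨ ¬r.
Step 2: Eliminate any double negations (¬¬X = X).

q OR (NOT r)


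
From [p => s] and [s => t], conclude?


Hypothetical syllogism: from (P → Q) and (Q → R), infer (P → R).
Chain the two implications through the shared middle term 's'.

p => t


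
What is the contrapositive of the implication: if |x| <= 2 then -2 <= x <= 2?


The contrapositive of (P → Q) is (¬Q → ¬P); it is logically equivalent to the original.
Here P = '|x| <= 2' and Q = '-2 <= x <= 2'.

If not (-2 <= x <= 2), then not (|x| <= 2).


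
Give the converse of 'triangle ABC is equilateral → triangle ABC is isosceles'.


The converse of (P → Q) is (Q → P). It is not in general equivalent to the original.
Here P = 'triangle ABC is equilateral' and Q = 'triangle ABC is isosceles'.

If triangle ABC is isosceles, then triangle ABC is equilateral.


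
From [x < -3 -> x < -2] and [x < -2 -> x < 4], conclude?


Hypothetical syllogism: from (P → Q) and (Q → R), infer (P → R).
Chain the two implications through the shared middle term 'x < -2'.

x < -3 -> x < 4


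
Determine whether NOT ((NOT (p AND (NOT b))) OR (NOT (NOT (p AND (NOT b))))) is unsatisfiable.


Truth table over {b, p}:
b | p | φ
---------
F | F | F
T | F | F
F | T | F
T | T | F
Every row is false.

Yes, it is a contradiction.


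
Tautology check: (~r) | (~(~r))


Build the truth table over {r}:
r | φ
-----
False | True
True | True
Every row evaluates to true.

Yes, it is a tautology.


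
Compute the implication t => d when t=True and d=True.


Implication is false only when antecedent is true and consequent is false.
Substitute: t=True, d=True.
True => True evaluates to True.

True


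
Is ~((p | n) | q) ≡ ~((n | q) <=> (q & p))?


Compare truth tables:
n | p | q | φ | ψ
-----------------
False | False | False | True | False
True | False | False | False | True
False | True | False | False | False
True | True | False | False | True
False | False | True | False | True
True | False | True | False | True
False | True | True | False | False
True | True | True | False | False
They differ at row 1 (n=False, p=False, q=False): φ=True but ψ=False.

No, they are not logically equivalent.


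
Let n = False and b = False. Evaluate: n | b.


Disjunction is false only when both operands are false.
Substitute: n=False, b=False.
False | False evaluates to False.

False


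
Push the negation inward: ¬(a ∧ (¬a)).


De Morgan: the negation of a conjunction is the disjunction of the negations.
Distribute ¬ across ∧, flipping it to ∨, and negate each literal.

(¬a) ∨ a


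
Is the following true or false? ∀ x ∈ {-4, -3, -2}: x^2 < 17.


Evaluate the predicate on each element: -4:T, -3:T, -2:T.
Every element satisfies the predicate.

T


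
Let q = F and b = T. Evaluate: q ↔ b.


Biconditional is true when both operands have the same truth value.
Substitute: q=F, b=T.
F ↔ T evaluates to F.

F


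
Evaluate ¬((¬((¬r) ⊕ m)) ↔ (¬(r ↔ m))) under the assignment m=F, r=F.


Substitute m=F, r=F:
¬r = T
(¬r) ⊕ m = T ⊕ F = T
¬((¬r) ⊕ m) = F
r ↔ m = F ↔ F = T
¬(r ↔ m) = F
(¬((¬r) ⊕ m)) ↔ (¬(r ↔ m)) = F ↔ F = T
¬((¬((¬r) ⊕ m)) ↔ (¬(r ↔ m))) = F

F


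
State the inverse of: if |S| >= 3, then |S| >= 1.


The inverse of (P → Q) is (¬P → ¬Q). It is equivalent to the converse, not to the original.
Here P = '|S| >= 3' and Q = '|S| >= 1'.

If not (|S| >= 3), then not (|S| >= 1).


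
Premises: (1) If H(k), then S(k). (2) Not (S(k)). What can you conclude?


Modus tollens: from (P → Q) and ¬Q, infer ¬P.
Q = 'S(k)' is denied; since P → Q, P must also fail.

Not (H(k)).


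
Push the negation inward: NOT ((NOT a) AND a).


De Morgan: the negation of a conjunction is the disjunction of the negations.
Distribute NOT across AND, flipping it to OR, and negate each literal.

a OR (NOT a)


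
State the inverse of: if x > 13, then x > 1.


The inverse of (P → Q) is (¬P → ¬Q). It is equivalent to the converse, not to the original.
Here P = 'x > 13' and Q = 'x > 1'.

If not (x > 13), then not (x > 1).


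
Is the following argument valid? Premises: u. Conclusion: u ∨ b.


This matches the form of disjunction introduction: the conclusion follows in every model of the premises.

Valid.


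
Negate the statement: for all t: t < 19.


¬(for all x: φ) = there exists x: ¬φ, and ¬(there exists x: φ) = for all x: ¬φ.
Apply to the universal statement.

there exists t: NOT(t < 19)


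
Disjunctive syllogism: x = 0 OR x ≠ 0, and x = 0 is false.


Disjunctive syllogism: from (P ∨ Q) and ¬P, infer Q.
One disjunct, 'x = 0', is ruled out; the other must hold.

x ≠ 0


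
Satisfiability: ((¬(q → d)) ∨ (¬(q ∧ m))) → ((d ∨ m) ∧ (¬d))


Search for a satisfying assignment over {d, m, q}.
Try d=F, m=T, q=F: the formula evaluates to T.
A satisfying assignment exists.

Satisfiable.


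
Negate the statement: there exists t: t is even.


¬(for all x: φ) = there exists x: ¬φ, and ¬(there exists x: φ) = for all x: ¬φ.
Apply to the existential statement.

for all t: NOT(t is even)


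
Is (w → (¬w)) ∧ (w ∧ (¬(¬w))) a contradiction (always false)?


Truth table over {w}:
w | φ
-----
F | F
T | F
Every row is false.

Yes, it is a contradiction.


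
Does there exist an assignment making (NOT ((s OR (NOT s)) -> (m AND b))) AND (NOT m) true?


Search for a satisfying assignment over {b, m, s}.
Try b=F, m=F, s=F: the formula evaluates to T.
A satisfying assignment exists.

Satisfiable.


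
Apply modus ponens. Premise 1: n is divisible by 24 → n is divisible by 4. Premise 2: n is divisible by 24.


Modus ponens: from (P → Q) and P, infer Q.
P = 'n is divisible by 24' is asserted, and P → Q holds, so Q follows.

n is divisible by 4.
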